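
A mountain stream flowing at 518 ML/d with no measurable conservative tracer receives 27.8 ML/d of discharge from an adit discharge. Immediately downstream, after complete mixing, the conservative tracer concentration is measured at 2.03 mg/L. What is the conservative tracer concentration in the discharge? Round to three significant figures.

39.9 mg/L

Mass balance: 518.0·0 + 27.80·Cₑ = 545.8·2.030
→ Cₑ = (545.8·2.030 − 518.0·0) / 27.80 = 39.86 mg/L.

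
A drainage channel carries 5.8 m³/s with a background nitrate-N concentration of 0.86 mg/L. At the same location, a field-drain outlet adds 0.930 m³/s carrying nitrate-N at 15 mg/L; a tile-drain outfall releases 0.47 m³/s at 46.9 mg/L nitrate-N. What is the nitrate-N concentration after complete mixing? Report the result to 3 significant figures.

5.69 mg/L

Flow-weighted average: C = (5.800·0.8600 + 0.9300·15.00 + 0.4700·46.90) / 7.200 = 40.98/7.200 = 5.692 mg/L.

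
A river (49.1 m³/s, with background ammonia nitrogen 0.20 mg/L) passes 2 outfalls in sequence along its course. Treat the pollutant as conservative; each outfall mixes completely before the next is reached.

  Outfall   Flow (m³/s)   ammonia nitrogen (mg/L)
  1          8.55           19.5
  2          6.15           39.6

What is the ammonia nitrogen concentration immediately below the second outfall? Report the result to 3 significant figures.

Below outfall 1: Q → 57.65 m³/s, C = (49.10·0.2000 + 8.550·19.50)/57.65 = 3.062 mg/L.
Below outfall 2: Q → 63.80 m³/s, C = (57.65·3.062 + 6.150·39.60)/63.80 = 6.584 mg/L.

6.58 mg/L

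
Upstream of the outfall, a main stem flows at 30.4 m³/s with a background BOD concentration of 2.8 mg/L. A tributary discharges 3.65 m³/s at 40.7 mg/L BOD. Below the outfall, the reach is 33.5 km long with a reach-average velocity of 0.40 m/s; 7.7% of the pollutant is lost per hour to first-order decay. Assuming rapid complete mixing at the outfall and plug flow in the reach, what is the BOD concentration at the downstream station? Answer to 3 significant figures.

Mixed concentration C = ΣQC/ΣQ = (30.40·2.800 + 3.650·40.70) / 34.05 = 233.7/34.05 = 6.863 mg/L.
Travel time t = 33.5·1000 / 0.40 = 83750 s = 23.26 h.
7.7%/h lost → k = −ln(1 − 0.077) = 0.08013 h⁻¹.
Decay over the reach: 6.863·exp(−kt) = 6.863·0.1550 = 1.064 mg/L.

1.06 mg/L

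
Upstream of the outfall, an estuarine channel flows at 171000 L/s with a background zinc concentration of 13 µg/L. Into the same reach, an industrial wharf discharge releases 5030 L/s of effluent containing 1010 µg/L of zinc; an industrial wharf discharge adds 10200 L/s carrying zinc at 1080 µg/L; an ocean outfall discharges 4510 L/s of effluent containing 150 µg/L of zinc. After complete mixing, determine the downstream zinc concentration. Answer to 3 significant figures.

99.6 µg/L

Flow-weighted average: C = (171000·13.00 + 5030·1010 + 10200·1080 + 4510·150.0) / 190700 = 19000000/190700 = 99.59 µg/L.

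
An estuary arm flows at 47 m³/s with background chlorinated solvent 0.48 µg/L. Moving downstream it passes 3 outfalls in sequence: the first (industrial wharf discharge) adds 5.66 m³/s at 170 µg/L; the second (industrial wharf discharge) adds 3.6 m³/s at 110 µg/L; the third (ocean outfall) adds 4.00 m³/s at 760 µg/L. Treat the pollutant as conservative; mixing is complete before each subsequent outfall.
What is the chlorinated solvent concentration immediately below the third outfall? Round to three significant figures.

73.4 µg/L

Below outfall 1: Q → 52.66 m³/s, C = (47.00·0.4800 + 5.660·170.0)/52.66 = 18.70 µg/L.
Below outfall 2: Q → 56.26 m³/s, C = (52.66·18.70 + 3.600·110.0)/56.26 = 24.54 µg/L.
Below outfall 3: Q → 60.26 m³/s, C = (56.26·24.54 + 4.000·760.0)/60.26 = 73.36 µg/L.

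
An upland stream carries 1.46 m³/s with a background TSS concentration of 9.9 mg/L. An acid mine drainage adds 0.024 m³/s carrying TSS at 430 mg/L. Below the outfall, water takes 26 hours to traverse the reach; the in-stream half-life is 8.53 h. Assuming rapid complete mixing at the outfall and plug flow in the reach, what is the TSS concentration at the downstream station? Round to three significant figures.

After mixing, C = (1.460·9.900 + 0.02400·430.0) / 1.484 = 24.77/1.484 = 16.69 mg/L.
Half-life 8.53 h → k = ln 2 / 8.53 = 0.08126 h⁻¹ = 1.950 d⁻¹.
Decay over the reach: 16.69·exp(−kt) = 16.69·0.1209 = 2.018 mg/L.

2.02 mg/L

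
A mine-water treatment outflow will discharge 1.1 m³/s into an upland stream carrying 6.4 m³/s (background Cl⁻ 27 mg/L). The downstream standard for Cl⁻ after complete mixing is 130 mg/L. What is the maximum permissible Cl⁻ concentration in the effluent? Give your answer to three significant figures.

729 mg/L

At the limit, (Qr·Cr + Qe·Cₑ)/(Qr + Qe) = 130:
Cₑ = (7.500·130 − 6.400·27.00) / 1.100 = 729.3 mg/L.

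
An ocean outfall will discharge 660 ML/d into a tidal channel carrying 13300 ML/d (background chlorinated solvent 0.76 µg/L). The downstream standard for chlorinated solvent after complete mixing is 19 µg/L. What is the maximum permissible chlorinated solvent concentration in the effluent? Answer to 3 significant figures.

387 µg/L

At the limit, (Qr·Cr + Qe·Cₑ)/(Qr + Qe) = 19:
Cₑ = (13960·19 − 13300·0.7600) / 660.0 = 386.6 µg/L.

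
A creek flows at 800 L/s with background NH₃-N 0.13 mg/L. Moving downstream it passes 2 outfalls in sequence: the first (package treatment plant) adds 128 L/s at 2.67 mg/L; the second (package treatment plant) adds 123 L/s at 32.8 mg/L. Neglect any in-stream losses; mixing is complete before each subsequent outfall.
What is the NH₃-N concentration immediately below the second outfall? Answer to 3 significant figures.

4.26 mg/L

Below outfall 1: Q → 928.0 L/s, C = (800.0·0.1300 + 128.0·2.670)/928.0 = 0.4803 mg/L.
Below outfall 2: Q → 1051 L/s, C = (928.0·0.4803 + 123.0·32.80)/1051 = 4.263 mg/L.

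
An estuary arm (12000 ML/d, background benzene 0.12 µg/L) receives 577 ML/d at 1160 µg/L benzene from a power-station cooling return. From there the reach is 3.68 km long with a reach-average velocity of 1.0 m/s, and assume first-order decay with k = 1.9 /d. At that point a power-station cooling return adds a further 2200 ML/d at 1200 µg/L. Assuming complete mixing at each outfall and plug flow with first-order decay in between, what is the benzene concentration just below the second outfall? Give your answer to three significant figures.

Conservation of mass: C = (12000·0.1200 + 577.0·1160) / 12580 = 670800/12580 = 53.33 µg/L; combined flow 12580 ML/d.
Travel time t = 3.68·1000 / 1.0 = 3680 s = 1.022 h.
Applying C = C₀e^(−kt): 53.33 × 0.9223 = 49.19 µg/L.
Second outfall: C = (12580·49.19 + 2200·1200)/14780 = 220.5 µg/L.

221 µg/L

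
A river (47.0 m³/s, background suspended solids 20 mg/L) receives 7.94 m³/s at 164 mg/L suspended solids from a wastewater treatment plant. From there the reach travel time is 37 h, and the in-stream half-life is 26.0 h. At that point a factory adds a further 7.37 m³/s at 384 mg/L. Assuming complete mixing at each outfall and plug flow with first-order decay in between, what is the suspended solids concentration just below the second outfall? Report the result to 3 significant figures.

Conservation of mass: C = (47.00·20.00 + 7.940·164.0) / 54.94 = 2242/54.94 = 40.81 mg/L; combined flow 54.94 m³/s.
Half-life 26.0 h → k = ln 2 / 26.0 = 0.02666 h⁻¹ = 0.6398 d⁻¹.
Decay over the reach: 40.81·exp(−kt) = 40.81·0.3729 = 15.22 mg/L.
At the second outfall, C = (54.94·15.22 + 7.370·384.0) / (54.94 + 7.370) = 58.84 mg/L.

58.8 mg/L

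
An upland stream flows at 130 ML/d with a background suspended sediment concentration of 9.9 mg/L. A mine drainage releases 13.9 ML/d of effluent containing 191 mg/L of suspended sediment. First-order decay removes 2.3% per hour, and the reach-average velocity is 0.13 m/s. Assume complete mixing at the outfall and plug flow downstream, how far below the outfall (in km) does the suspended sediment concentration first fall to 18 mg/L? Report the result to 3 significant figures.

8.45 km

Mass balance: C = (130.0·9.900 + 13.90·191.0) / 143.9 = 3942/143.9 = 27.39 mg/L.
2.3%/h lost → k = −ln(1 − 0.023) = 0.02327 h⁻¹.
Set 27.39·exp(−k·t) = 18 → t = ln(27.39/18)/k = 64970 s = 18.05 h.
Distance = v·t = 0.13·64970 = 8446 m = 8.446 km.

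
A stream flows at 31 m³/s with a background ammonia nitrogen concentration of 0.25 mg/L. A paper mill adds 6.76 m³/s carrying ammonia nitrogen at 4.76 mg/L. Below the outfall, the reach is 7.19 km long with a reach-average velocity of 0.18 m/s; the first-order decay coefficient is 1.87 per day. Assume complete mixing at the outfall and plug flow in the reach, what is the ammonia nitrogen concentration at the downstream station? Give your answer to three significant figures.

Conservation of mass: C = (31.00·0.2500 + 6.760·4.760) / 37.76 = 39.93/37.76 = 1.057 mg/L.
Travel time t = 7.19·1000 / 0.18 = 39940 s = 11.10 h.
Decay over the reach: 1.057·exp(−kt) = 1.057·0.4212 = 0.4454 mg/L.

0.445 mg/L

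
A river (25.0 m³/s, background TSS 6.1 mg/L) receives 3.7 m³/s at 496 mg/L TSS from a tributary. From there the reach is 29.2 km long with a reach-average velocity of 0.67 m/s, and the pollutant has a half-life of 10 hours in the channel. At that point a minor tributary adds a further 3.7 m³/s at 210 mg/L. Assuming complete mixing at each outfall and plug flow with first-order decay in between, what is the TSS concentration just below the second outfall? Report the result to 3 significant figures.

50.5 mg/L

Mass balance: C = (25.00·6.100 + 3.700·496.0) / 28.70 = 1988/28.70 = 69.26 mg/L; combined flow 28.70 m³/s.
Travel time t = 29.2·1000 / 0.67 = 43580 s = 12.11 h.
Half-life 10 h → k = ln 2 / 10 = 0.06931 h⁻¹ = 1.664 d⁻¹.
After decay, C = 69.26 × e^(−kt) = 69.26 × 0.4321 = 29.93 mg/L.
At the second outfall, C = (28.70·29.93 + 3.700·210.0) / (28.70 + 3.700) = 50.49 mg/L.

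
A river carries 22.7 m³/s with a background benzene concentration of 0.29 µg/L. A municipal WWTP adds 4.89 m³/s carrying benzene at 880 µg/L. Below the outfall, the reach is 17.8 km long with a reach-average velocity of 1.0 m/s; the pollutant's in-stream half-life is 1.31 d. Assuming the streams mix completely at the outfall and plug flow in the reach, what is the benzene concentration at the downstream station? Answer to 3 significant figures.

140 µg/L

Flow-weighted average: C = (22.70·0.2900 + 4.890·880.0) / 27.59 = 4310/27.59 = 156.2 µg/L.
Travel time t = 17.8·1000 / 1.0 = 17800 s = 4.944 h.
Half-life 1.31 d → k = ln 2 / 1.31 = 0.5291 d⁻¹.
After decay, C = 156.2 × e^(−kt) = 156.2 × 0.8967 = 140.1 µg/L.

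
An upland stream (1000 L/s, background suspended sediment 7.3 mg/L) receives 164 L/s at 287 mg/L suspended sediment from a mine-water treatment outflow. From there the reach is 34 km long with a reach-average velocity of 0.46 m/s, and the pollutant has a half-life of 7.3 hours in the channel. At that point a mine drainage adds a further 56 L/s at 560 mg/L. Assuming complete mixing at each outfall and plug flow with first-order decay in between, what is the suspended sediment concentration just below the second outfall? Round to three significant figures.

32.0 mg/L

After mixing, C = (1000·7.300 + 164.0·287.0) / 1164 = 54370/1164 = 46.71 mg/L; combined flow 1164 L/s.
Travel time t = 34·1000 / 0.46 = 73910 s = 20.53 h.
Half-life 7.3 h → k = ln 2 / 7.3 = 0.09495 h⁻¹ = 2.279 d⁻¹.
After decay, C = 46.71 × e^(−kt) = 46.71 × 0.1423 = 6.649 mg/L.
Second outfall: C = (1164·6.649 + 56.00·560.0)/1220 = 32.05 mg/L.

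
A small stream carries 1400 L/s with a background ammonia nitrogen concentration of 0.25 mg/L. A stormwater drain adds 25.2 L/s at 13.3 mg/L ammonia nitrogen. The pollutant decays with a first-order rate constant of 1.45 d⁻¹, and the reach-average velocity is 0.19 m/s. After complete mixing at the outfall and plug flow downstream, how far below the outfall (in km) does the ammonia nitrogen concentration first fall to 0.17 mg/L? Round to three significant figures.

Mass balance: C = (1400·0.2500 + 25.20·13.30) / 1425 = 685.2/1425 = 0.4807 mg/L.
Set 0.4807·exp(−k·t) = 0.17 → t = ln(0.4807/0.17)/k = 61940 s = 17.21 h.
Distance = v·t = 0.19·61940 = 11770 m = 11.77 km.

11.8 km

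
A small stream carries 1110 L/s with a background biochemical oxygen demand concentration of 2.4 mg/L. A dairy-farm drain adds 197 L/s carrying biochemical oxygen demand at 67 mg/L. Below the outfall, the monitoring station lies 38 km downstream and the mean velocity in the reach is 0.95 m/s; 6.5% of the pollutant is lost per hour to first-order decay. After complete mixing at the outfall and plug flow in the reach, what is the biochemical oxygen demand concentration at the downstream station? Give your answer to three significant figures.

Conservation of mass: C = (1110·2.400 + 197.0·67.00) / 1307 = 15860/1307 = 12.14 mg/L.
Travel time t = 38·1000 / 0.95 = 40000 s = 11.11 h.
6.5%/h lost → k = −ln(1 − 0.065) = 0.06721 h⁻¹.
First-order decay: C = 12.14·exp(−k·t) = 12.14·0.4739 = 5.752 mg/L.

5.75 mg/L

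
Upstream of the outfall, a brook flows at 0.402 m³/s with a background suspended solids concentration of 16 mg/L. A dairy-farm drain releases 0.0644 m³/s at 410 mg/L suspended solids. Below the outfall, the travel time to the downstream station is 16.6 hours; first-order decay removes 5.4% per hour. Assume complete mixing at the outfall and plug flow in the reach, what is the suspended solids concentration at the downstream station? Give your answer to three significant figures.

After mixing, C = (0.4020·16.00 + 0.06440·410.0) / 0.4664 = 32.84/0.4664 = 70.40 mg/L.
5.4%/h lost → k = −ln(1 − 0.054) = 0.05551 h⁻¹.
Applying C = C₀e^(−kt): 70.40 × 0.3979 = 28.01 mg/L.

28.0 mg/L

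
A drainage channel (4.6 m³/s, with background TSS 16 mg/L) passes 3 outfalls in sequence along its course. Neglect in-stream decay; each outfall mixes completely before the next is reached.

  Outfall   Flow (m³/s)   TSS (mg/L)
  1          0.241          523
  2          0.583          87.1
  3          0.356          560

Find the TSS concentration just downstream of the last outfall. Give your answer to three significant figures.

Below outfall 1: Q → 4.841 m³/s, C = (4.600·16.00 + 0.2410·523.0)/4.841 = 41.24 mg/L.
Below outfall 2: Q → 5.424 m³/s, C = (4.841·41.24 + 0.5830·87.10)/5.424 = 46.17 mg/L.
Below outfall 3: Q → 5.780 m³/s, C = (5.424·46.17 + 0.3560·560.0)/5.780 = 77.82 mg/L.

77.8 mg/L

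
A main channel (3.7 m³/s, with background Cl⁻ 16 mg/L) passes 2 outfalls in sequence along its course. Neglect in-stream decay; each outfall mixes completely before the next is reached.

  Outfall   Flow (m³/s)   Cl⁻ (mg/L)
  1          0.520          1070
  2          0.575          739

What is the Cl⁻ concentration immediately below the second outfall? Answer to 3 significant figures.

217 mg/L

After outfall 1: Q = 3.700 + 0.5200 = 4.220 m³/s; C = (3.700·16.00 + 0.5200·1070)/4.220 = 145.9 mg/L.
After outfall 2: Q = 4.220 + 0.5750 = 4.795 m³/s; C = (4.220·145.9 + 0.5750·739.0)/4.795 = 217.0 mg/L.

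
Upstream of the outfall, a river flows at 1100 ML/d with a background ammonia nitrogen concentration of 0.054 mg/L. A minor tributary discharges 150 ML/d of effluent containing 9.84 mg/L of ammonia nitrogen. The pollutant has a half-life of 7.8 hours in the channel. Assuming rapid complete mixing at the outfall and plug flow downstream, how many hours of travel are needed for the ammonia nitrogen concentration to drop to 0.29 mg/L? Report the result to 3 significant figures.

16.2 h

Mass balance: C = (1100·0.05400 + 150.0·9.840) / 1250 = 1535/1250 = 1.228 mg/L.
Half-life 7.8 h → k = ln 2 / 7.8 = 0.08887 h⁻¹ = 2.133 d⁻¹.
1.228·exp(−k·t) = 0.29 → t = ln(1.228/0.29)/k = 58480 s = 16.24 h.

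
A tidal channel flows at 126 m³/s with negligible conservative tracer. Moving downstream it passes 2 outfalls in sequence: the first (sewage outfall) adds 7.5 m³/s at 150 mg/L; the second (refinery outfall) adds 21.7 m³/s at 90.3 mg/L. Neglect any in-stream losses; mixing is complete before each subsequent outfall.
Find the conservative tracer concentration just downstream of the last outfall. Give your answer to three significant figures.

After outfall 1: Q = 126.0 + 7.500 = 133.5 m³/s; C = (126.0·0 + 7.500·150.0)/133.5 = 8.427 mg/L.
After outfall 2: Q = 133.5 + 21.70 = 155.2 m³/s; C = (133.5·8.427 + 21.70·90.30)/155.2 = 19.87 mg/L.

19.9 mg/L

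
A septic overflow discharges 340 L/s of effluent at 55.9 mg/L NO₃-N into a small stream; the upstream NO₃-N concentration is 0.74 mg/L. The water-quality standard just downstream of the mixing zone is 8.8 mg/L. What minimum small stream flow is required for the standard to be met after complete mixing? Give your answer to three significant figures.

Set C_mix = 8.8: (Q·0.7400 + 340.0·55.90) / (Q + 340.0) = 8.8
→ Q = 340.0·(55.90 − 8.8)/(8.8 − 0.7400) = 1987 L/s.

1990 L/s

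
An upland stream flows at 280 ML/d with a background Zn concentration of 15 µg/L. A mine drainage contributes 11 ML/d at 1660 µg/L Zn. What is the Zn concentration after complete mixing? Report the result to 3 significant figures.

Mass balance: C = (280.0·15.00 + 11.00·1660) / 291.0 = 22460/291.0 = 77.18 µg/L.

77.2 µg/L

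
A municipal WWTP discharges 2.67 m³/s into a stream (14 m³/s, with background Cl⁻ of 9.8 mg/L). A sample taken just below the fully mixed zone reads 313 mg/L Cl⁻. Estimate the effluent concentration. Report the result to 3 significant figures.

Mass balance: 14.00·9.800 + 2.670·Cₑ = 16.67·313.0
→ Cₑ = (16.67·313.0 − 14.00·9.800) / 2.670 = 1903 mg/L.

1900 mg/L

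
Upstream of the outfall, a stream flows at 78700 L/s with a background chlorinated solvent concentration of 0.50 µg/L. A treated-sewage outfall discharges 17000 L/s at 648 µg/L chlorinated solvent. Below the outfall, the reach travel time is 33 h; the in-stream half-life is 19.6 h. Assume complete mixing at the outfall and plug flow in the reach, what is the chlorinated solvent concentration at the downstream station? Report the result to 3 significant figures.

36.0 µg/L

After mixing, C = (78700·0.5000 + 17000·648.0) / 95700 = 11060000/95700 = 115.5 µg/L.
Half-life 19.6 h → k = ln 2 / 19.6 = 0.03536 h⁻¹ = 0.8488 d⁻¹.
First-order decay: C = 115.5·exp(−k·t) = 115.5·0.3113 = 35.96 µg/L.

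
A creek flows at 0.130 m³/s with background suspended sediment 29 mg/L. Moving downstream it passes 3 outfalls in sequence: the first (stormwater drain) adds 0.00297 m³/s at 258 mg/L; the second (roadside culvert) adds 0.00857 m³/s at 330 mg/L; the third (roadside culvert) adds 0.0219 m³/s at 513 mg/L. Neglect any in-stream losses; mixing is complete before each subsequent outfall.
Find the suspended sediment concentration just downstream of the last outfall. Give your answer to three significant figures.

After outfall 1: Q = 0.1300 + 0.002970 = 0.1330 m³/s; C = (0.1300·29.00 + 0.002970·258.0)/0.1330 = 34.11 mg/L.
After outfall 2: Q = 0.1330 + 0.008570 = 0.1415 m³/s; C = (0.1330·34.11 + 0.008570·330.0)/0.1415 = 52.03 mg/L.
After outfall 3: Q = 0.1415 + 0.02190 = 0.1634 m³/s; C = (0.1415·52.03 + 0.02190·513.0)/0.1634 = 113.8 mg/L.

114 mg/L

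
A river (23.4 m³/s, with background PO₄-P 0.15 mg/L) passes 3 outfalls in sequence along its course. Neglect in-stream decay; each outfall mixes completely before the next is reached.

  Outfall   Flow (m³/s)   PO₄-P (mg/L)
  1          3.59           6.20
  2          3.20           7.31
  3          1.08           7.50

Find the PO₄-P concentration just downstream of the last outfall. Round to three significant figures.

After outfall 1: Q = 23.40 + 3.590 = 26.99 m³/s; C = (23.40·0.1500 + 3.590·6.200)/26.99 = 0.9547 mg/L.
After outfall 2: Q = 26.99 + 3.200 = 30.19 m³/s; C = (26.99·0.9547 + 3.200·7.310)/30.19 = 1.628 mg/L.
After outfall 3: Q = 30.19 + 1.080 = 31.27 m³/s; C = (30.19·1.628 + 1.080·7.500)/31.27 = 1.831 mg/L.

1.83 mg/L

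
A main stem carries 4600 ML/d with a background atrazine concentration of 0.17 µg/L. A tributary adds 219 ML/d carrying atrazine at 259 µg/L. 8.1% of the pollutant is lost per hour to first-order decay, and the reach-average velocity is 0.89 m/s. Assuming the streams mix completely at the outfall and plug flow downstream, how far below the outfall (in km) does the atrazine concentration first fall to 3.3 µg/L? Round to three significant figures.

After mixing, C = (4600·0.1700 + 219.0·259.0) / 4819 = 57500/4819 = 11.93 µg/L.
8.1%/h lost → k = −ln(1 − 0.081) = 0.08447 h⁻¹.
Set 11.93·exp(−k·t) = 3.3 → t = ln(11.93/3.3)/k = 54780 s = 15.22 h.
Distance = v·t = 0.89·54780 = 48750 m = 48.75 km.

48.8 km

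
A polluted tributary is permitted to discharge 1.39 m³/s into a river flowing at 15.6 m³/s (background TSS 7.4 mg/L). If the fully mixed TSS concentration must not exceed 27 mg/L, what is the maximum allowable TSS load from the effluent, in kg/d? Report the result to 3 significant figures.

Mass balance at the limit: 15.60·7.400 + 1.390·Cₑ = 16.99·27 → Cₑ = 247.0 mg/L.
Load = 1.390 m³/s × 247.0 g/m³ × 86 400 s/d = 29660 kg/d.

29700 kg/d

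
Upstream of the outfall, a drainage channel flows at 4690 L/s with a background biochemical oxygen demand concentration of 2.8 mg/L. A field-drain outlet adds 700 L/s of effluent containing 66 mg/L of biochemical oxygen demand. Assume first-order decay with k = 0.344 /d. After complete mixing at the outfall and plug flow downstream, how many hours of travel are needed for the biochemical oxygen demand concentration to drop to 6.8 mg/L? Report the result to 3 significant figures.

33.6 h

Flow-weighted average: C = (4690·2.800 + 700.0·66.00) / 5390 = 59330/5390 = 11.01 mg/L.
11.01·exp(−k·t) = 6.8 → t = ln(11.01/6.8)/k = 121000 s = 33.61 h.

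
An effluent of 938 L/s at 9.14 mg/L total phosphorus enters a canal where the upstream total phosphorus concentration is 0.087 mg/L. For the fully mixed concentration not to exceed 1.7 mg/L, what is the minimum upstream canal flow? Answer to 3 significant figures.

4330 L/s

Set C_mix = 1.7: (Q·0.08700 + 938.0·9.140) / (Q + 938.0) = 1.7
→ Q = 938.0·(9.140 − 1.7)/(1.7 − 0.08700) = 4327 L/s.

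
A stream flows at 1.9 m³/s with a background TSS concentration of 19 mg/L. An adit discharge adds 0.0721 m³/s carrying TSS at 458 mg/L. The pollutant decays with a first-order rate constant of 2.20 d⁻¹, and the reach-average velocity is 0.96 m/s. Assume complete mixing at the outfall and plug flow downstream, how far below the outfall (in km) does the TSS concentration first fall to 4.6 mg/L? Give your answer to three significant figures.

76.6 km

Conservation of mass: C = (1.900·19.00 + 0.07210·458.0) / 1.972 = 69.12/1.972 = 35.05 mg/L.
Set 35.05·exp(−k·t) = 4.6 → t = ln(35.05/4.6)/k = 79750 s = 22.15 h.
Distance = v·t = 0.96·79750 = 76560 m = 76.56 km.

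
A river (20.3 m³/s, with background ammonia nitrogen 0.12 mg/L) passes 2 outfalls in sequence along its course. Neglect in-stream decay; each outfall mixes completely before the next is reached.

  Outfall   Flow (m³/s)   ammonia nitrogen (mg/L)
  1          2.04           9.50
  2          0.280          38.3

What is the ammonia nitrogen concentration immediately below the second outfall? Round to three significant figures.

1.44 mg/L

Outfall 1: combined Q = 22.34 m³/s; C = (20.30·0.1200 + 2.040·9.500)/22.34 = 0.9765 mg/L.
Outfall 2: combined Q = 22.62 m³/s; C = (22.34·0.9765 + 0.2800·38.30)/22.62 = 1.439 mg/L.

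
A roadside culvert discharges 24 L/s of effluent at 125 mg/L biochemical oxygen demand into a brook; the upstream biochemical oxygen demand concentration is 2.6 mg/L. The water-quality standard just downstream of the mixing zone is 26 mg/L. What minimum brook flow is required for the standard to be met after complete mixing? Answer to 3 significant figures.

102 L/s

Set C_mix = 26: (Q·2.600 + 24.00·125.0) / (Q + 24.00) = 26
→ Q = 24.00·(125.0 − 26)/(26 − 2.600) = 101.5 L/s.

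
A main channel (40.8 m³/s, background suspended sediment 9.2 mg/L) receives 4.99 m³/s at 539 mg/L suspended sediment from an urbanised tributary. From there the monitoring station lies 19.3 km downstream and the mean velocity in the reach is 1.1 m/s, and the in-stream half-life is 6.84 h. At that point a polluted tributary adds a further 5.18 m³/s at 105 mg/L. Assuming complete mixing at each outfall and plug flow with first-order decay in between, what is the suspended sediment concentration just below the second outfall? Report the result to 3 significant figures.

Flow-weighted average: C = (40.80·9.200 + 4.990·539.0) / 45.79 = 3065/45.79 = 66.94 mg/L; combined flow 45.79 m³/s.
Travel time t = 19.3·1000 / 1.1 = 17550 s = 4.874 h.
Half-life 6.84 h → k = ln 2 / 6.84 = 0.1013 h⁻¹ = 2.432 d⁻¹.
First-order decay: C = 66.94·exp(−k·t) = 66.94·0.6102 = 40.85 mg/L.
At the second outfall, C = (45.79·40.85 + 5.180·105.0) / (45.79 + 5.180) = 47.37 mg/L.

47.4 mg/L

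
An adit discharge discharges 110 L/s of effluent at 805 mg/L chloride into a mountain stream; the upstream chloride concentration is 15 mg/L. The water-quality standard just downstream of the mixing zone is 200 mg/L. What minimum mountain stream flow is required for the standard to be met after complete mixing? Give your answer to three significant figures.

Set C_mix = 200: (Q·15.00 + 110.0·805.0) / (Q + 110.0) = 200
→ Q = 110.0·(805.0 − 200)/(200 − 15.00) = 359.7 L/s.

360 L/s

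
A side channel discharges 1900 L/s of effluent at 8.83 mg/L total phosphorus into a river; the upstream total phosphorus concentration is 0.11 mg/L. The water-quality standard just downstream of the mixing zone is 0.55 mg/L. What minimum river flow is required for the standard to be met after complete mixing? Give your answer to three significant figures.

35800 L/s

Set C_mix = 0.55: (Q·0.1100 + 1900·8.830) / (Q + 1900) = 0.55
→ Q = 1900·(8.830 − 0.55)/(0.55 − 0.1100) = 35750 L/s.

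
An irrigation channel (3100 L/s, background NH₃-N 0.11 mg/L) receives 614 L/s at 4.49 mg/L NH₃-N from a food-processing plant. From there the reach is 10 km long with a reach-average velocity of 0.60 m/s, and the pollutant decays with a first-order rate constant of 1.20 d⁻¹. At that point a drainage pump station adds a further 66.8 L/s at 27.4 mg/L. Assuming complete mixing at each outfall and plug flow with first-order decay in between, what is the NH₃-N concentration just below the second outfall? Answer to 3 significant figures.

1.13 mg/L

Mixed concentration C = ΣQC/ΣQ = (3100·0.1100 + 614.0·4.490) / 3714 = 3098/3714 = 0.8341 mg/L; combined flow 3714 L/s.
Travel time t = 10·1000 / 0.60 = 16670 s = 4.630 h.
Decay over the reach: 0.8341·exp(−kt) = 0.8341·0.7934 = 0.6617 mg/L.
Second outfall: C = (3714·0.6617 + 66.80·27.40)/3781 = 1.134 mg/L.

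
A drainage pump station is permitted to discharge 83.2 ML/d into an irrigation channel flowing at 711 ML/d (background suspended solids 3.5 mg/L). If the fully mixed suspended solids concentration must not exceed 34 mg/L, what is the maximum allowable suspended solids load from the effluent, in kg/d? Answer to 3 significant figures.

Mass balance at the limit: 711.0·3.500 + 83.20·Cₑ = 794.2·34 → Cₑ = 294.6 mg/L.
83.20 ML/d = 0.9630 m³/s. Load = 0.9630 m³/s × 294.6 g/m³ × 86 400 s/d = 24510 kg/d.

24500 kg/d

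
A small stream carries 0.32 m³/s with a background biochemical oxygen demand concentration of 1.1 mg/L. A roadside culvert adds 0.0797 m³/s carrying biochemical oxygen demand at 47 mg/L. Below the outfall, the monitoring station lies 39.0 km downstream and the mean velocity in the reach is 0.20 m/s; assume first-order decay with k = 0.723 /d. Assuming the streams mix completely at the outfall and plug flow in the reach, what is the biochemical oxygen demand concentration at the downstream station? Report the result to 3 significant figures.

After mixing, C = (0.3200·1.100 + 0.07970·47.00) / 0.3997 = 4.098/0.3997 = 10.25 mg/L.
Travel time t = 39.0·1000 / 0.20 = 195000 s = 54.17 h.
After decay, C = 10.25 × e^(−kt) = 10.25 × 0.1956 = 2.005 mg/L.

2.01 mg/L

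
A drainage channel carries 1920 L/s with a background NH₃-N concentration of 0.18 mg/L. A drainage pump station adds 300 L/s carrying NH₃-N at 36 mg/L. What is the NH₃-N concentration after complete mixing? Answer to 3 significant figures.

After mixing, C = (1920·0.1800 + 300.0·36.00) / 2220 = 11150/2220 = 5.021 mg/L.

5.02 mg/L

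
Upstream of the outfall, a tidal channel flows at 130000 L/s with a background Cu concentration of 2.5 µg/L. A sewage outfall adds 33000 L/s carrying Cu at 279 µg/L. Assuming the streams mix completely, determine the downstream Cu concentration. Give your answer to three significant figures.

Flow-weighted average: C = (130000·2.500 + 33000·279.0) / 163000 = 9532000/163000 = 58.48 µg/L.

58.5 µg/L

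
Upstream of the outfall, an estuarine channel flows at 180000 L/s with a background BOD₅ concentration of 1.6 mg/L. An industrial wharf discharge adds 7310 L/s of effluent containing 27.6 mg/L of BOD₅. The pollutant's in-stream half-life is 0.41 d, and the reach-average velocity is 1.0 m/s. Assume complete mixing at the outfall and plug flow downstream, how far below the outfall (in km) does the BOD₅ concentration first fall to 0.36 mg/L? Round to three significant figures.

101 km

Flow-weighted average: C = (180000·1.600 + 7310·27.60) / 187300 = 489800/187300 = 2.615 mg/L.
Half-life 0.41 d → k = ln 2 / 0.41 = 1.691 d⁻¹.
Set 2.615·exp(−k·t) = 0.36 → t = ln(2.615/0.36)/k = 101300 s = 28.15 h.
Distance = v·t = 1.0·101300 = 101300 m = 101.3 km.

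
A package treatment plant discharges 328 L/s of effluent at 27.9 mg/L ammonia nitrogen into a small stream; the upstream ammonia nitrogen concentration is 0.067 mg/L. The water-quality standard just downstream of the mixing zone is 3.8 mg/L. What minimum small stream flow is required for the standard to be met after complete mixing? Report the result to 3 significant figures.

Set C_mix = 3.8: (Q·0.06700 + 328.0·27.90) / (Q + 328.0) = 3.8
→ Q = 328.0·(27.90 − 3.8)/(3.8 − 0.06700) = 2118 L/s.

2120 L/s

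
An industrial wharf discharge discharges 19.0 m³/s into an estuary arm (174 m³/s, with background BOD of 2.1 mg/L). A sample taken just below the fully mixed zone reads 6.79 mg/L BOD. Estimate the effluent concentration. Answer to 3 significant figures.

49.7 mg/L

Mass balance: 174.0·2.100 + 19.00·Cₑ = 193.0·6.790
→ Cₑ = (193.0·6.790 − 174.0·2.100) / 19.00 = 49.74 mg/L.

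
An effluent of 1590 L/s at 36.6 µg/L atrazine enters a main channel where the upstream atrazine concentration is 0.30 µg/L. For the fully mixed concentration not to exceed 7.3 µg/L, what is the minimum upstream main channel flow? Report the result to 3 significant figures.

Set C_mix = 7.3: (Q·0.3000 + 1590·36.60) / (Q + 1590) = 7.3
→ Q = 1590·(36.60 − 7.3)/(7.3 − 0.3000) = 6655 L/s.

6660 L/s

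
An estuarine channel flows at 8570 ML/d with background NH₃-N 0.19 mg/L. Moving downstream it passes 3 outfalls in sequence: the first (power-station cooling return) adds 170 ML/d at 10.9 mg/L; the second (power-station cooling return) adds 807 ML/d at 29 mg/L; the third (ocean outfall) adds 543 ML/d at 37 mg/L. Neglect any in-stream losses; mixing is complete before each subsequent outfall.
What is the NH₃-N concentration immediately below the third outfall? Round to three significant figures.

Below outfall 1: Q → 8740 ML/d, C = (8570·0.1900 + 170.0·10.90)/8740 = 0.3983 mg/L.
Below outfall 2: Q → 9547 ML/d, C = (8740·0.3983 + 807.0·29.00)/9547 = 2.816 mg/L.
Below outfall 3: Q → 10090 ML/d, C = (9547·2.816 + 543.0·37.00)/10090 = 4.656 mg/L.

4.66 mg/L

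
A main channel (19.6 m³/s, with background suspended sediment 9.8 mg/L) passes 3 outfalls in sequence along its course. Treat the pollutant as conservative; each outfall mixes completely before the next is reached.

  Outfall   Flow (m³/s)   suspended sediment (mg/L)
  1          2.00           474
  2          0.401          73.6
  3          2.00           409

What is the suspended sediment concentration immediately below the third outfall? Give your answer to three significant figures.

After outfall 1: Q = 19.60 + 2.000 = 21.60 m³/s; C = (19.60·9.800 + 2.000·474.0)/21.60 = 52.78 mg/L.
After outfall 2: Q = 21.60 + 0.4010 = 22.00 m³/s; C = (21.60·52.78 + 0.4010·73.60)/22.00 = 53.16 mg/L.
After outfall 3: Q = 22.00 + 2.000 = 24.00 m³/s; C = (22.00·53.16 + 2.000·409.0)/24.00 = 82.81 mg/L.

82.8 mg/L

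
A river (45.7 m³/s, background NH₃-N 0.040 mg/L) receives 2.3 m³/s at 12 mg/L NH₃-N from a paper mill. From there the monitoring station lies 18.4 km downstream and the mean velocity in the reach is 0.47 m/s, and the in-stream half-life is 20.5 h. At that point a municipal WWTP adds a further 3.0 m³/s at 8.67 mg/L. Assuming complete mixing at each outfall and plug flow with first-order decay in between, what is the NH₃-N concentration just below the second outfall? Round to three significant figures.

0.909 mg/L

Mass balance: C = (45.70·0.04000 + 2.300·12.00) / 48.00 = 29.43/48.00 = 0.6131 mg/L; combined flow 48.00 m³/s.
Travel time t = 18.4·1000 / 0.47 = 39150 s = 10.87 h.
Half-life 20.5 h → k = ln 2 / 20.5 = 0.03381 h⁻¹ = 0.8115 d⁻¹.
After decay, C = 0.6131 × e^(−kt) = 0.6131 × 0.6923 = 0.4245 mg/L.
At the second outfall, C = (48.00·0.4245 + 3.000·8.670) / (48.00 + 3.000) = 0.9095 mg/L.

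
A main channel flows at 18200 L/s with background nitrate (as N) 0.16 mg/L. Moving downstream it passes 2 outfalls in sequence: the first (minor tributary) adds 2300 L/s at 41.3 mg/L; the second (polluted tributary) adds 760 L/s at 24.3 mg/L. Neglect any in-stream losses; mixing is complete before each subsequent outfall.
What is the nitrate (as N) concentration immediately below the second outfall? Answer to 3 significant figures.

5.47 mg/L

After outfall 1: Q = 18200 + 2300 = 20500 L/s; C = (18200·0.1600 + 2300·41.30)/20500 = 4.776 mg/L.
After outfall 2: Q = 20500 + 760.0 = 21260 L/s; C = (20500·4.776 + 760.0·24.30)/21260 = 5.474 mg/L.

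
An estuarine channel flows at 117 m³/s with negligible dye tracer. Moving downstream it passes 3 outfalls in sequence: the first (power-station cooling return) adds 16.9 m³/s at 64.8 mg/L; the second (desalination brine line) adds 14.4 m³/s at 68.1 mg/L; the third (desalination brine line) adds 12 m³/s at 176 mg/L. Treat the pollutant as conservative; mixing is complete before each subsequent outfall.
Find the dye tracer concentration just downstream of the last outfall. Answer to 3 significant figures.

Outfall 1: combined Q = 133.9 m³/s; C = (117.0·0 + 16.90·64.80)/133.9 = 8.179 mg/L.
Outfall 2: combined Q = 148.3 m³/s; C = (133.9·8.179 + 14.40·68.10)/148.3 = 14.00 mg/L.
Outfall 3: combined Q = 160.3 m³/s; C = (148.3·14.00 + 12.00·176.0)/160.3 = 26.12 mg/L.

26.1 mg/L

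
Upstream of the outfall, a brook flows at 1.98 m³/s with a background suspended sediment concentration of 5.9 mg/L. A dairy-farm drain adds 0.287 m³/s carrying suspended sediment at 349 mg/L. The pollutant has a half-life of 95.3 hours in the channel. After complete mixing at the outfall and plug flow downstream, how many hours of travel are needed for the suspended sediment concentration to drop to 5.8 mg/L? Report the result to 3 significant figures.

294 h

Mass balance: C = (1.980·5.900 + 0.2870·349.0) / 2.267 = 111.8/2.267 = 49.34 mg/L.
Half-life 95.3 h → k = ln 2 / 95.3 = 0.007273 h⁻¹ = 0.1746 d⁻¹.
49.34·exp(−k·t) = 5.8 → t = ln(49.34/5.8)/k = 1060000 s = 294.3 h.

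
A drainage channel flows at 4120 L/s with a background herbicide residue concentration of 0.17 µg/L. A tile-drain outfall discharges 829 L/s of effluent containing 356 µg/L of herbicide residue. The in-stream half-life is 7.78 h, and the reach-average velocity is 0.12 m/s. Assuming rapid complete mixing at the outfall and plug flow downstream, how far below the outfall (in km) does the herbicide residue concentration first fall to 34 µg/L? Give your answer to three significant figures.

Mass balance: C = (4120·0.1700 + 829.0·356.0) / 4949 = 295800/4949 = 59.77 µg/L.
Half-life 7.78 h → k = ln 2 / 7.78 = 0.08909 h⁻¹ = 2.138 d⁻¹.
Set 59.77·exp(−k·t) = 34 → t = ln(59.77/34)/k = 22800 s = 6.333 h.
Distance = v·t = 0.12·22800 = 2736 m = 2.736 km.

2.74 km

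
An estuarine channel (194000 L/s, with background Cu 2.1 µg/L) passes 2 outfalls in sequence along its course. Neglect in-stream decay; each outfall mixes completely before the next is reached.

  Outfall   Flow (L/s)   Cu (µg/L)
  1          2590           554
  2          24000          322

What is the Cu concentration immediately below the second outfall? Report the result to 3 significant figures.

Below outfall 1: Q → 196600 L/s, C = (194000·2.100 + 2590·554.0)/196600 = 9.371 µg/L.
Below outfall 2: Q → 220600 L/s, C = (196600·9.371 + 24000·322.0)/220600 = 43.38 µg/L.

43.4 µg/L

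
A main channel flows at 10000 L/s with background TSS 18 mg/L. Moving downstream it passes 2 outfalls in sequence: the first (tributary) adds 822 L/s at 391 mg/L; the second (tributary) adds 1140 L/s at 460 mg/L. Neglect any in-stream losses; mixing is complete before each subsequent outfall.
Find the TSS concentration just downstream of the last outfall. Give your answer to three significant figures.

85.8 mg/L

After outfall 1: Q = 10000 + 822.0 = 10820 L/s; C = (10000·18.00 + 822.0·391.0)/10820 = 46.33 mg/L.
After outfall 2: Q = 10820 + 1140 = 11960 L/s; C = (10820·46.33 + 1140·460.0)/11960 = 85.76 mg/L.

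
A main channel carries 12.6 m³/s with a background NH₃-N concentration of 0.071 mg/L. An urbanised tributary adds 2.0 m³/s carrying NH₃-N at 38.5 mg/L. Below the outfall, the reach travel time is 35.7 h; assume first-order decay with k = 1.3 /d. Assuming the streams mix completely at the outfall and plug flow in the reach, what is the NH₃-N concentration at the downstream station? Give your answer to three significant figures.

0.772 mg/L

Flow-weighted average: C = (12.60·0.07100 + 2.000·38.50) / 14.60 = 77.89/14.60 = 5.335 mg/L.
First-order decay: C = 5.335·exp(−k·t) = 5.335·0.1446 = 0.7715 mg/L.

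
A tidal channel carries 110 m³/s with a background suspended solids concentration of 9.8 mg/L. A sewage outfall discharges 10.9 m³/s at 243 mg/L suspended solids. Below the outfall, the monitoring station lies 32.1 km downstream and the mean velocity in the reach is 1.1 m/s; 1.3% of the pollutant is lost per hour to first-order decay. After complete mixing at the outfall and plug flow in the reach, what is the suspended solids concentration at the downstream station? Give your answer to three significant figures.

27.7 mg/L

Conservation of mass: C = (110.0·9.800 + 10.90·243.0) / 120.9 = 3727/120.9 = 30.82 mg/L.
Travel time t = 32.1·1000 / 1.1 = 29180 s = 8.106 h.
1.3%/h lost → k = −ln(1 − 0.013) = 0.01309 h⁻¹.
After decay, C = 30.82 × e^(−kt) = 30.82 × 0.8994 = 27.72 mg/L.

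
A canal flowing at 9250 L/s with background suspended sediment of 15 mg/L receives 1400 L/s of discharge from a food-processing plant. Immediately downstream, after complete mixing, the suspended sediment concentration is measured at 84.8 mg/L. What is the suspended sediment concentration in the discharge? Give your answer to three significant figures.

Mass balance: 9250·15.00 + 1400·Cₑ = 10650·84.80
→ Cₑ = (10650·84.80 − 9250·15.00) / 1400 = 546.0 mg/L.

546 mg/L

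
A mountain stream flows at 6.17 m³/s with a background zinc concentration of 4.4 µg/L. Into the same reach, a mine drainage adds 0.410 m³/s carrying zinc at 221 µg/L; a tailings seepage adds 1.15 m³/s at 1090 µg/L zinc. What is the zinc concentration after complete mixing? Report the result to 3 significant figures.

177 µg/L

Flow-weighted average: C = (6.170·4.400 + 0.4100·221.0 + 1.150·1090) / 7.730 = 1371/7.730 = 177.4 µg/L.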